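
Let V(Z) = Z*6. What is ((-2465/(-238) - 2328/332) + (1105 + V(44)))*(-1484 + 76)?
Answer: -1122644160/581 ≈ -1.9323e+6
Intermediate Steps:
V(Z) = 6*Z
((-2465/(-238) - 2328/332) + (1105 + V(44)))*(-1484 + 76) = ((-2465/(-238) - 2328/332) + (1105 + 6*44))*(-1484 + 76) = ((-2465*(-1/238) - 2328*1/332) + (1105 + 264))*(-1408) = ((145/14 - 582/83) + 1369)*(-1408) = (3887/1162 + 1369)*(-1408) = (1594665/1162)*(-1408) = -1122644160/581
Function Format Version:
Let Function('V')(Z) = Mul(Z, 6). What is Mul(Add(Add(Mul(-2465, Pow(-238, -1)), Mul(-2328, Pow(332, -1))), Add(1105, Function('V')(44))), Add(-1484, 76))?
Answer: Rational(-1122644160, 581) ≈ -1.9323e+6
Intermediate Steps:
Function('V')(Z) = Mul(6, Z)
Mul(Add(Add(Mul(-2465, Pow(-238, -1)), Mul(-2328, Pow(332, -1))), Add(1105, Function('V')(44))), Add(-1484, 76)) = Mul(Add(Add(Mul(-2465, Pow(-238, -1)), Mul(-2328, Pow(332, -1))), Add(1105, Mul(6, 44))), Add(-1484, 76)) = Mul(Add(Add(Mul(-2465, Rational(-1, 238)), Mul(-2328, Rational(1, 332))), Add(1105, 264)), -1408) = Mul(Add(Add(Rational(145, 14), Rational(-582, 83)), 1369), -1408) = Mul(Add(Rational(3887, 1162), 1369), -1408) = Mul(Rational(1594665, 1162), -1408) = Rational(-1122644160, 581)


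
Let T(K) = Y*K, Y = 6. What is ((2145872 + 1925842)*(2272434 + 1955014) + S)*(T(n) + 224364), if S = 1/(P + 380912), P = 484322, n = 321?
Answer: 1685095362089382658374105/432617 ≈ 3.8951e+18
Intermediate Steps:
S = 1/865234 (S = 1/(484322 + 380912) = 1/865234 ≈ 1.1558e-6)
T(K) = 6*K
((2145872 + 1925842)*(2272434 + 1955014) + S)*(T(n) + 224364) = ((2145872 + 1925842)*(2272434 + 1955014) + 1/865234)*(6*321 + 224364) = (4071714*4227448 + 1/865234)*(1926 + 224364) = (17212959205872 + 1/865234)*226290 = (14893237545533454049/865234)*226290 = 1685095362089382658374105/432617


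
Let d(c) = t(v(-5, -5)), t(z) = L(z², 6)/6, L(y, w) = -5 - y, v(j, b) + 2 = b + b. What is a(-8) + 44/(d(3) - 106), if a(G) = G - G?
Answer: -264/785 ≈ -0.33631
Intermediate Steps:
v(j, b) = -2 + 2*b (v(j, b) = -2 + (b + b) = -2 + 2*b)
a(G) = 0
t(z) = -⅚ - z²/6 (t(z) = (-5 - z²)/6 = (-5 - z²)*(⅙) = -⅚ - z²/6)
d(c) = -149/6 (d(c) = -⅚ - (-2 + 2*(-5))²/6 = -⅚ - (-2 - 10)²/6 = -⅚ - ⅙*(-12)² = -⅚ - ⅙*144 = -⅚ - 24 = -149/6)
a(-8) + 44/(d(3) - 106) = 0 + 44/(-149/6 - 106) = 0 + 44/(-785/6) = 0 + 44*(-6/785) = 0 - 264/785 = -264/785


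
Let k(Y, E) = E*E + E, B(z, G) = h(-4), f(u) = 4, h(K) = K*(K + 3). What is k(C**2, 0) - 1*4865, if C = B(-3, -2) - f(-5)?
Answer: -4865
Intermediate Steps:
h(K) = K*(3 + K)
B(z, G) = 4 (B(z, G) = -4*(3 - 4) = -4*(-1) = 4)
C = 0 (C = 4 - 1*4 = 4 - 4 = 0)
k(Y, E) = E + E**2 (k(Y, E) = E**2 + E = E + E**2)
k(C**2, 0) - 1*4865 = 0*(1 + 0) - 1*4865 = 0*1 - 4865 = 0 - 4865 = -4865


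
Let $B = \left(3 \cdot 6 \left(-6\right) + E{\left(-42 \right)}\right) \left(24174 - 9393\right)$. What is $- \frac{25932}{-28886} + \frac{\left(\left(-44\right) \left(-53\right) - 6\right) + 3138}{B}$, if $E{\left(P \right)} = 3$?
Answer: $\frac{1541875406}{1724277555} \approx 0.89422$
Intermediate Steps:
$B = -1552005$ ($B = \left(3 \cdot 6 \left(-6\right) + 3\right) \left(24174 - 9393\right) = \left(18 \left(-6\right) + 3\right) 14781 = \left(-108 + 3\right) 14781 = \left(-105\right) 14781 = -1552005$)
$- \frac{25932}{-28886} + \frac{\left(\left(-44\right) \left(-53\right) - 6\right) + 3138}{B} = - \frac{25932}{-28886} + \frac{\left(\left(-44\right) \left(-53\right) - 6\right) + 3138}{-1552005} = \left(-25932\right) \left(- \frac{1}{28886}\right) + \left(\left(2332 - 6\right) + 3138\right) \left(- \frac{1}{1552005}\right) = \frac{12966}{14443} + \left(2326 + 3138\right) \left(- \frac{1}{1552005}\right) = \frac{12966}{14443} + 5464 \left(- \frac{1}{1552005}\right) = \frac{12966}{14443} - \frac{5464}{1552005} = \frac{1541875406}{1724277555}$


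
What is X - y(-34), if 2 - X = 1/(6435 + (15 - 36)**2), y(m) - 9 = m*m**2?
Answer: 270206171/6876 ≈ 39297.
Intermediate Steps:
y(m) = 9 + m**3 (y(m) = 9 + m*m**2 = 9 + m**3)
X = 13751/6876 (X = 2 - 1/(6435 + (15 - 36)**2) = 2 - 1/(6435 + (-21)**2) = 2 - 1/(6435 + 441) = 2 - 1/6876 = 13751/6876 ≈ 1.9999)
X - y(-34) = 13751/6876 - (9 + (-34)**3) = 13751/6876 - (9 - 39304) = 13751/6876 - 1*(-39295) = 13751/6876 + 39295 = 270206171/6876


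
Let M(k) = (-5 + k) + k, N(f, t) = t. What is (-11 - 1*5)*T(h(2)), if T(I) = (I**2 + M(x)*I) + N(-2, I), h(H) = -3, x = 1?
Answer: -240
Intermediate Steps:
M(k) = -5 + 2*k
T(I) = I**2 - 2*I (T(I) = (I**2 + (-5 + 2*1)*I) + I = (I**2 + (-5 + 2)*I) + I = (I**2 - 3*I) + I = I**2 - 2*I)
(-11 - 1*5)*T(h(2)) = (-11 - 1*5)*(-3*(-2 - 3)) = (-11 - 5)*(-3*(-5)) = -16*15 = -240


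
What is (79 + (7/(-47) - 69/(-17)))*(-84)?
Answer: -5564580/799 ≈ -6964.4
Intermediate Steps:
(79 + (7/(-47) - 69/(-17)))*(-84) = (79 + (7*(-1/47) - 69*(-1/17)))*(-84) = (79 + (-7/47 + 69/17))*(-84) = (79 + 3124/799)*(-84) = (66245/799)*(-84) = -5564580/799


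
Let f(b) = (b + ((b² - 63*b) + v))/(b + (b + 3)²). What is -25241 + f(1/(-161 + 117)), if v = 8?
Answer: -432031980/17117 ≈ -25240.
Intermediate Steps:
f(b) = (8 + b² - 62*b)/(b + (3 + b)²) (f(b) = (b + ((b² - 63*b) + 8))/(b + (b + 3)²) = (b + (8 + b² - 63*b))/(b + (3 + b)²) = (8 + b² - 62*b)/(b + (3 + b)²))
-25241 + f(1/(-161 + 117)) = -25241 + (8 + (1/(-161 + 117))² - 62/(-161 + 117))/(1/(-161 + 117) + (3 + 1/(-161 + 117))²) = -25241 + (8 + (1/(-44))² - 62/(-44))/(1/(-44) + (3 + 1/(-44))²) = -25241 + (8 + (-1/44)² - 62*(-1/44))/(-1/44 + (3 - 1/44)²) = -25241 + (8 + 1/1936 + 31/22)/(-1/44 + (131/44)²) = -25241 + (18217/1936)/(-1/44 + 17161/1936) = -25241 + (18217/1936)/(17117/1936) = -25241 + (1936/17117)*(18217/1936) = -25241 + 18217/17117 = -432031980/17117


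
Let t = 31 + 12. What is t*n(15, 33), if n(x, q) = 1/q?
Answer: 43/33 ≈ 1.3030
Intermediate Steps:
t = 43
t*n(15, 33) = 43/33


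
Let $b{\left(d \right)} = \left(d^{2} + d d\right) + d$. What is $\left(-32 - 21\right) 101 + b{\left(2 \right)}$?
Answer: $-5343$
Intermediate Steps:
$b{\left(d \right)} = d + 2 d^{2}$ ($b{\left(d \right)} = \left(d^{2} + d^{2}\right) + d = 2 d^{2} + d = d + 2 d^{2}$)
$\left(-32 - 21\right) 101 + b{\left(2 \right)} = \left(-32 - 21\right) 101 + 2 \left(1 + 2 \cdot 2\right) = \left(-53\right) 101 + 2 \left(1 + 4\right) = -5353 + 2 \cdot 5 = -5353 + 10 = -5343$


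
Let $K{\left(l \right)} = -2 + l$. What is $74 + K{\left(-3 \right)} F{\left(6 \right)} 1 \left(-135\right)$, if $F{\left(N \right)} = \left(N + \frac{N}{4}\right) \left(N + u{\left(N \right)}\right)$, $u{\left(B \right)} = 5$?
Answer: $\frac{111523}{2} \approx 55762.0$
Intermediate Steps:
$F{\left(N \right)} = \frac{5 N \left(5 + N\right)}{4}$ ($F{\left(N \right)} = \left(N + \frac{N}{4}\right) \left(N + 5\right) = \left(N + N \frac{1}{4}\right) \left(5 + N\right) = \left(N + \frac{N}{4}\right) \left(5 + N\right) = \frac{5 N}{4} \left(5 + N\right) = \frac{5 N \left(5 + N\right)}{4}$)
$74 + K{\left(-3 \right)} F{\left(6 \right)} 1 \left(-135\right) = 74 + \left(-2 - 3\right) \frac{5}{4} \cdot 6 \left(5 + 6\right) 1 \left(-135\right) = 74 + - 5 \cdot \frac{5}{4} \cdot 6 \cdot 11 \cdot 1 \left(-135\right) = 74 + \left(-5\right) \frac{165}{2} \cdot 1 \left(-135\right) = 74 + \left(- \frac{825}{2}\right) 1 \left(-135\right) = 74 - - \frac{111375}{2} = 74 + \frac{111375}{2} = \frac{111523}{2}$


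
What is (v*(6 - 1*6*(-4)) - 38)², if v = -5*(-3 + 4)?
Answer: 35344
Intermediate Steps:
v = -5 (v = -5*1 = -5)
(v*(6 - 1*6*(-4)) - 38)² = (-5*(6 - 1*6*(-4)) - 38)² = (-5*(6 - 6*(-4)) - 38)² = (-5*(6 + 24) - 38)² = (-5*30 - 38)² = (-150 - 38)² = (-188)² = 35344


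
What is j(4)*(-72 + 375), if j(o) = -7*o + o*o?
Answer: -3636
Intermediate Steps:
j(o) = o**2 - 7*o (j(o) = -7*o + o**2 = o**2 - 7*o)
j(4)*(-72 + 375) = (4*(-7 + 4))*(-72 + 375) = (4*(-3))*303 = -12*303 = -3636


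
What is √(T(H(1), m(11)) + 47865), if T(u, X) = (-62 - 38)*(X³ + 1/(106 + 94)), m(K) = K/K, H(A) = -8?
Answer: √191058/2 ≈ 218.55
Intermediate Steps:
m(K) = 1
T(u, X) = -½ - 100*X³ (T(u, X) = -100*(X³ + 1/200) = -100*(1/200 + X³) = -½ - 100*X³)
√(T(H(1), m(11)) + 47865) = √((-½ - 100*1³) + 47865) = √((-½ - 100*1) + 47865) = √((-½ - 100) + 47865) = √(-201/2 + 47865) = √(95529/2) = √191058/2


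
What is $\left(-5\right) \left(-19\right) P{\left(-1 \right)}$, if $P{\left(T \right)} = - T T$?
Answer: $-95$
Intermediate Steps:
$P{\left(T \right)} = - T^{2}$
$\left(-5\right) \left(-19\right) P{\left(-1 \right)} = \left(-5\right) \left(-19\right) \left(- \left(-1\right)^{2}\right) = 95 \left(\left(-1\right) 1\right) = 95 \left(-1\right) = -95$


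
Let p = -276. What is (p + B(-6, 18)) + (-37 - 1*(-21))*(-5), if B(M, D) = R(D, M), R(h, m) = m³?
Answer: -412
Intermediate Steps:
B(M, D) = M³
(p + B(-6, 18)) + (-37 - 1*(-21))*(-5) = (-276 + (-6)³) + (-37 - 1*(-21))*(-5) = (-276 - 216) + (-37 + 21)*(-5) = -492 - 16*(-5) = -492 + 80 = -412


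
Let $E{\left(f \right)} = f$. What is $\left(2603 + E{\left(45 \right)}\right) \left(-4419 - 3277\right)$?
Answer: $-20379008$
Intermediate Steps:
$\left(2603 + E{\left(45 \right)}\right) \left(-4419 - 3277\right) = \left(2603 + 45\right) \left(-4419 - 3277\right) = 2648 \left(-7696\right) = -20379008$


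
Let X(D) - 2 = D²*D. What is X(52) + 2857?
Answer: 143467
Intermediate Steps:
X(D) = 2 + D³ (X(D) = 2 + D²*D = 2 + D³)
X(52) + 2857 = (2 + 52³) + 2857 = (2 + 140608) + 2857 = 140610 + 2857 = 143467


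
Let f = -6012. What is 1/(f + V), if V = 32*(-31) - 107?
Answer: -1/7111 ≈ -0.00014063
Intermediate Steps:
V = -1099 (V = -992 - 107 = -1099)
1/(f + V) = 1/(-6012 - 1099) = 1/(-7111) = -1/7111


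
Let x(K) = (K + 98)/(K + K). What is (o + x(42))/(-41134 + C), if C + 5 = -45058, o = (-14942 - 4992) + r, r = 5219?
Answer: 44140/258591 ≈ 0.17069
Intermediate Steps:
o = -14715 (o = (-14942 - 4992) + 5219 = -19934 + 5219 = -14715)
x(K) = (98 + K)/(2*K) (x(K) = (98 + K)/((2*K)) = (98 + K)*(1/(2*K)) = (98 + K)/(2*K))
C = -45063 (C = -5 - 45058 = -45063)
(o + x(42))/(-41134 + C) = (-14715 + (½)*(98 + 42)/42)/(-41134 - 45063) = (-14715 + (½)*(1/42)*140)/(-86197) = (-14715 + 5/3)*(-1/86197) = -44140/3*(-1/86197) = 44140/258591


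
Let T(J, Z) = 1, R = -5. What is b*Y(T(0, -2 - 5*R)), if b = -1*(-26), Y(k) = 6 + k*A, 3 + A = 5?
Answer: 208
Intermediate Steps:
A = 2 (A = -3 + 5 = 2)
Y(k) = 6 + 2*k (Y(k) = 6 + k*2 = 6 + 2*k)
b = 26
b*Y(T(0, -2 - 5*R)) = 26*(6 + 2*1) = 26*(6 + 2) = 26*8 = 208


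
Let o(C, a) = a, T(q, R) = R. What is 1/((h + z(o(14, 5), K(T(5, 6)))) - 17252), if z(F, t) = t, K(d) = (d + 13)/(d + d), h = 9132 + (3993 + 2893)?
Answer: -12/14789 ≈ -0.00081141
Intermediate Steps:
h = 16018 (h = 9132 + 6886 = 16018)
K(d) = (13 + d)/(2*d) (K(d) = (13 + d)/((2*d)) = (13 + d)*(1/(2*d)) = (13 + d)/(2*d))
1/((h + z(o(14, 5), K(T(5, 6)))) - 17252) = 1/((16018 + (½)*(13 + 6)/6) - 17252) = 1/((16018 + (½)*(⅙)*19) - 17252) = 1/((16018 + 19/12) - 17252) = 1/(192235/12 - 17252) = 1/(-14789/12) = -12/14789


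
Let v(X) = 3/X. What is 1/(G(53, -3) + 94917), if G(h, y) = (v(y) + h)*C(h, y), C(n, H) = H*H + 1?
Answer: 1/95437 ≈ 1.0478e-5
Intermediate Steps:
C(n, H) = 1 + H² (C(n, H) = H² + 1 = 1 + H²)
G(h, y) = (1 + y²)*(h + 3/y) (G(h, y) = (3/y + h)*(1 + y²) = (h + 3/y)*(1 + y²) = (1 + y²)*(h + 3/y))
1/(G(53, -3) + 94917) = 1/((1 + (-3)²)*(3 + 53*(-3))/(-3) + 94917) = 1/(-(1 + 9)*(3 - 159)/3 + 94917) = 1/(-⅓*10*(-156) + 94917) = 1/(520 + 94917) = 1/95437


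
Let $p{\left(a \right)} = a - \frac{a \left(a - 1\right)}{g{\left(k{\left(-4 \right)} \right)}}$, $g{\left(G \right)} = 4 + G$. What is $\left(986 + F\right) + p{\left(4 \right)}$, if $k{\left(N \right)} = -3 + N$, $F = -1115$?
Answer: $-121$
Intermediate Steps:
$p{\left(a \right)} = a + \frac{a \left(-1 + a\right)}{3}$ ($p{\left(a \right)} = a - \frac{a \left(a - 1\right)}{4 - 7} = a - \frac{a \left(-1 + a\right)}{4 - 7} = a - \frac{a \left(-1 + a\right)}{-3} = a - a \left(-1 + a\right) \left(- \frac{1}{3}\right) = a - - \frac{a \left(-1 + a\right)}{3} = a + \frac{a \left(-1 + a\right)}{3}$)
$\left(986 + F\right) + p{\left(4 \right)} = \left(986 - 1115\right) + \frac{1}{3} \cdot 4 \left(2 + 4\right) = -129 + \frac{1}{3} \cdot 4 \cdot 6 = -129 + 8 = -121$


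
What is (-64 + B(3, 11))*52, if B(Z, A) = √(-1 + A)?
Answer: -3328 + 52*√10 ≈ -3163.6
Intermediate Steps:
(-64 + B(3, 11))*52 = (-64 + √(-1 + 11))*52 = (-64 + √10)*52 = -3328 + 52*√10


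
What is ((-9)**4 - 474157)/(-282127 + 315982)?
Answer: -467596/33855 ≈ -13.812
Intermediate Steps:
((-9)**4 - 474157)/(-282127 + 315982) = (6561 - 474157)/33855 = -467596*1/33855 = -467596/33855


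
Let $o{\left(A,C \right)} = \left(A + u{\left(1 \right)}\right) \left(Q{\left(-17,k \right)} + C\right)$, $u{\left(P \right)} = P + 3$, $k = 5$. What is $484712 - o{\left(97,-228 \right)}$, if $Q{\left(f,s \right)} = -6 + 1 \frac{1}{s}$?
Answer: $\frac{2541629}{5} \approx 5.0833 \cdot 10^{5}$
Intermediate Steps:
$Q{\left(f,s \right)} = -6 + \frac{1}{s}$
$u{\left(P \right)} = 3 + P$
$o{\left(A,C \right)} = \left(4 + A\right) \left(- \frac{29}{5} + C\right)$ ($o{\left(A,C \right)} = \left(A + \left(3 + 1\right)\right) \left(\left(-6 + \frac{1}{5}\right) + C\right) = \left(A + 4\right) \left(\left(-6 + \frac{1}{5}\right) + C\right) = \left(4 + A\right) \left(- \frac{29}{5} + C\right)$)
$484712 - o{\left(97,-228 \right)} = 484712 - \left(- \frac{116}{5} + 4 \left(-228\right) - \frac{2813}{5} + 97 \left(-228\right)\right) = 484712 - \left(- \frac{116}{5} - 912 - \frac{2813}{5} - 22116\right) = 484712 - - \frac{118069}{5} = 484712 + \frac{118069}{5} = \frac{2541629}{5}$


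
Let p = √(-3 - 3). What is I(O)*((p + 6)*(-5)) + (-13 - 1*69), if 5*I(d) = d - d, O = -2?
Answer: -82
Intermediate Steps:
I(d) = 0 (I(d) = (d - d)/5 = (⅕)*0 = 0)
p = I*√6 (p = √(-6) = I*√6 ≈ 2.4495*I)
I(O)*((p + 6)*(-5)) + (-13 - 1*69) = 0*((I*√6 + 6)*(-5)) + (-13 - 1*69) = 0*((6 + I*√6)*(-5)) + (-13 - 69) = 0*(-30 - 5*I*√6) - 82 = 0 - 82 = -82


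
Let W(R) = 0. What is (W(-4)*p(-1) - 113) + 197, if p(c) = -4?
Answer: 84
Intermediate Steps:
(W(-4)*p(-1) - 113) + 197 = (0*(-4) - 113) + 197 = (0 - 113) + 197 = -113 + 197 = 84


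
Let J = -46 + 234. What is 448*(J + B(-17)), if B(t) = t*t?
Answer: 213696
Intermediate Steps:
B(t) = t**2
J = 188
448*(J + B(-17)) = 448*(188 + (-17)**2) = 448*(188 + 289) = 448*477 = 213696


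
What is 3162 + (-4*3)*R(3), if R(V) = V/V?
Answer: 3150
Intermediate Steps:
R(V) = 1
3162 + (-4*3)*R(3) = 3162 - 4*3*1 = 3162 - 12*1 = 3162 - 12 = 3150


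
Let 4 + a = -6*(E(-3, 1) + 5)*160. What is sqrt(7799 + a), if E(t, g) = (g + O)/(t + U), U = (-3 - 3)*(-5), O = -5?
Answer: sqrt(28235)/3 ≈ 56.011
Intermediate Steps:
U = 30 (U = -6*(-5) = 30)
E(t, g) = (-5 + g)/(30 + t) (E(t, g) = (g - 5)/(t + 30) = (-5 + g)/(30 + t))
a = -41956/9 (a = -4 - 6*((-5 + 1)/(30 - 3) + 5)*160 = -4 - 6*(-4/27 + 5)*160 = -4 - 6*131/27*160 = -4 - 262/9*160 = -4 - 41920/9 = -41956/9 ≈ -4661.8)
sqrt(7799 + a) = sqrt(7799 - 41956/9) = sqrt(28235/9) = sqrt(28235)/3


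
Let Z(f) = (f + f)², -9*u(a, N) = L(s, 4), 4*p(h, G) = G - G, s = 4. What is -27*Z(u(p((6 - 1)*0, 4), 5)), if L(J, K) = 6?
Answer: -48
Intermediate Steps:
p(h, G) = 0 (p(h, G) = (G - G)/4 = (¼)*0 = 0)
u(a, N) = -⅔ (u(a, N) = -⅑*6 = -⅔)
Z(f) = 4*f² (Z(f) = (2*f)² = 4*f²)
-27*Z(u(p((6 - 1)*0, 4), 5)) = -108*(-⅔)² = -108*4/9 = -27*16/9 = -48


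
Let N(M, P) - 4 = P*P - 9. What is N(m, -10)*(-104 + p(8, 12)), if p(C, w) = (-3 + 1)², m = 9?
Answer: -9500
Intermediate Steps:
p(C, w) = 4 (p(C, w) = (-2)² = 4)
N(M, P) = -5 + P² (N(M, P) = 4 + (P*P - 9) = 4 + (P² - 9) = 4 + (-9 + P²) = -5 + P²)
N(m, -10)*(-104 + p(8, 12)) = (-5 + (-10)²)*(-104 + 4) = (-5 + 100)*(-100) = 95*(-100) = -9500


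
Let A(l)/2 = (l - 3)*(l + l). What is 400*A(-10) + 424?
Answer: 208424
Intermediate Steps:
A(l) = 4*l*(-3 + l) (A(l) = 2*((l - 3)*(l + l)) = 2*((-3 + l)*(2*l)) = 2*(2*l*(-3 + l)) = 4*l*(-3 + l))
400*A(-10) + 424 = 400*(4*(-10)*(-3 - 10)) + 424 = 400*(4*(-10)*(-13)) + 424 = 400*520 + 424 = 208000 + 424 = 208424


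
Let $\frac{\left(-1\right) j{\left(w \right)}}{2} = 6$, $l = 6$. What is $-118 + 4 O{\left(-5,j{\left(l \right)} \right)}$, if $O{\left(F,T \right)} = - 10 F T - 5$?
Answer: $-2538$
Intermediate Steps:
$j{\left(w \right)} = -12$ ($j{\left(w \right)} = \left(-2\right) 6 = -12$)
$O{\left(F,T \right)} = -5 - 10 F T$ ($O{\left(F,T \right)} = - 10 F T - 5 = -5 - 10 F T$)
$-118 + 4 O{\left(-5,j{\left(l \right)} \right)} = -118 + 4 \left(-5 - \left(-50\right) \left(-12\right)\right) = -118 + 4 \left(-5 - 600\right) = -118 + 4 \left(-605\right) = -118 - 2420 = -2538$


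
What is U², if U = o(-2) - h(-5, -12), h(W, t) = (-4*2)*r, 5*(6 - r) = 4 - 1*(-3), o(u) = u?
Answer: 30276/25 ≈ 1211.0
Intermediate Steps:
r = 23/5 (r = 6 - (4 - 1*(-3))/5 = 6 - (4 + 3)/5 = 6 - ⅕*7 = 6 - 7/5 = 23/5 ≈ 4.6000)
h(W, t) = -184/5 (h(W, t) = -4*2*(23/5) = -8*23/5 = -184/5)
U = 174/5 (U = -2 - 1*(-184/5) = -2 + 184/5 = 174/5 ≈ 34.800)
U² = (174/5)² = 30276/25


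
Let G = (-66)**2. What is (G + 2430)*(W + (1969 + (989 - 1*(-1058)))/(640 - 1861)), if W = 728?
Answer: 2001580464/407 ≈ 4.9179e+6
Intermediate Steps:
G = 4356
(G + 2430)*(W + (1969 + (989 - 1*(-1058)))/(640 - 1861)) = (4356 + 2430)*(728 + (1969 + (989 - 1*(-1058)))/(640 - 1861)) = 6786*(728 + (1969 + (989 + 1058))/(-1221)) = 6786*(728 + (1969 + 2047)*(-1/1221)) = 6786*(728 + 4016*(-1/1221)) = 6786*(728 - 4016/1221) = 6786*(884872/1221) = 2001580464/407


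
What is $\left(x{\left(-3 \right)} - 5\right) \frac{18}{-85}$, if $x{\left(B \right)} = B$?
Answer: $\frac{144}{85} \approx 1.6941$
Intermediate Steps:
$\left(x{\left(-3 \right)} - 5\right) \frac{18}{-85} = \left(-3 - 5\right) \frac{18}{-85} = - 8 \cdot 18 \left(- \frac{1}{85}\right) = \left(-8\right) \left(- \frac{18}{85}\right) = \frac{144}{85}$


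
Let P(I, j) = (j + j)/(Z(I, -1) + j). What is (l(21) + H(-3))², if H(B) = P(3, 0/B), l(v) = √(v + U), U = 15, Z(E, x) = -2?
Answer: 36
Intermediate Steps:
P(I, j) = 2*j/(-2 + j) (P(I, j) = (j + j)/(-2 + j) = (2*j)/(-2 + j) = 2*j/(-2 + j))
l(v) = √(15 + v) (l(v) = √(v + 15) = √(15 + v))
H(B) = 0 (H(B) = 2*(0/B)/(-2 + 0/B) = 2*0/(-2 + 0) = 2*0/(-2) = 2*0*(-½) = 0)
(l(21) + H(-3))² = (√(15 + 21) + 0)² = (√36 + 0)² = (6 + 0)² = 6² = 36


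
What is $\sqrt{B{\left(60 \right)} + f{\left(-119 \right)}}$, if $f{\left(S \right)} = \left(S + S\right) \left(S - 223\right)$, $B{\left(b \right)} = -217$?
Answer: $\sqrt{81179} \approx 284.92$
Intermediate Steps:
$f{\left(S \right)} = 2 S \left(-223 + S\right)$
$\sqrt{B{\left(60 \right)} + f{\left(-119 \right)}} = \sqrt{-217 + 2 \left(-119\right) \left(-223 - 119\right)} = \sqrt{-217 + 2 \left(-119\right) \left(-342\right)} = \sqrt{-217 + 81396} = \sqrt{81179}$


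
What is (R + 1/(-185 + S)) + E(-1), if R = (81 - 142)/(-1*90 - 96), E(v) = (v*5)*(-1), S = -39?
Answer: 110899/20832 ≈ 5.3235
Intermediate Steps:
E(v) = -5*v (E(v) = (5*v)*(-1) = -5*v)
R = 61/186 (R = -61/(-90 - 96) = -61/(-186) = -61*(-1/186) = 61/186 ≈ 0.32796)
(R + 1/(-185 + S)) + E(-1) = (61/186 + 1/(-185 - 39)) - 5*(-1) = (61/186 + 1/(-224)) + 5 = (61/186 - 1/224) + 5 = 6739/20832 + 5 = 110899/20832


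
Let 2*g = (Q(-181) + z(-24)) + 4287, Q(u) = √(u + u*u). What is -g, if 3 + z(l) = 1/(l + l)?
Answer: -205631/96 - 3*√905 ≈ -2232.2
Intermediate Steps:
Q(u) = √(u + u²)
z(l) = -3 + 1/(2*l) (z(l) = -3 + 1/(l + l) = -3 + 1/(2*l))
g = 205631/96 + 3*√905 (g = ((√(-181*(1 - 181)) + (-3 + (½)/(-24))) + 4287)/2 = ((√(-181*(-180)) + (-3 + (½)*(-1/24))) + 4287)/2 = ((√32580 + (-3 - 1/48)) + 4287)/2 = ((6*√905 - 145/48) + 4287)/2 = ((-145/48 + 6*√905) + 4287)/2 = (205631/48 + 6*√905)/2 = 205631/96 + 3*√905 ≈ 2232.2)
-g = -(205631/96 + 3*√905) = -205631/96 - 3*√905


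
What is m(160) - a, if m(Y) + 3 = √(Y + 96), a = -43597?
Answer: 43610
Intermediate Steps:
m(Y) = -3 + √(96 + Y) (m(Y) = -3 + √(Y + 96) = -3 + √(96 + Y))
m(160) - a = (-3 + √(96 + 160)) - 1*(-43597) = (-3 + √256) + 43597 = (-3 + 16) + 43597 = 13 + 43597 = 43610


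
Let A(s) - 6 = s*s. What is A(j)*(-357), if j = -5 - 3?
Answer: -24990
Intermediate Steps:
j = -8
A(s) = 6 + s² (A(s) = 6 + s*s = 6 + s²)
A(j)*(-357) = (6 + (-8)²)*(-357) = (6 + 64)*(-357) = 70*(-357) = -24990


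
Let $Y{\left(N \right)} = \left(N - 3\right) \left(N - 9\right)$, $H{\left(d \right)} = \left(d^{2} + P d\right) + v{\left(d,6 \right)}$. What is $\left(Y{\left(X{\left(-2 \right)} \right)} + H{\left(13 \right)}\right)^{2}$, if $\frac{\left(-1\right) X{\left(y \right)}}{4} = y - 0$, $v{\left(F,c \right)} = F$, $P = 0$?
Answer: $31329$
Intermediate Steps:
$X{\left(y \right)} = - 4 y$ ($X{\left(y \right)} = - 4 \left(y - 0\right) = - 4 \left(y + 0\right) = - 4 y$)
$H{\left(d \right)} = d + d^{2}$ ($H{\left(d \right)} = \left(d^{2} + 0 d\right) + d = \left(d^{2} + 0\right) + d = d^{2} + d = d + d^{2}$)
$Y{\left(N \right)} = \left(-9 + N\right) \left(-3 + N\right)$ ($Y{\left(N \right)} = \left(-3 + N\right) \left(-9 + N\right) = \left(-9 + N\right) \left(-3 + N\right)$)
$\left(Y{\left(X{\left(-2 \right)} \right)} + H{\left(13 \right)}\right)^{2} = \left(\left(27 + \left(\left(-4\right) \left(-2\right)\right)^{2} - 12 \left(\left(-4\right) \left(-2\right)\right)\right) + 13 \left(1 + 13\right)\right)^{2} = \left(\left(27 + 8^{2} - 96\right) + 13 \cdot 14\right)^{2} = \left(\left(27 + 64 - 96\right) + 182\right)^{2} = \left(-5 + 182\right)^{2} = 177^{2} = 31329$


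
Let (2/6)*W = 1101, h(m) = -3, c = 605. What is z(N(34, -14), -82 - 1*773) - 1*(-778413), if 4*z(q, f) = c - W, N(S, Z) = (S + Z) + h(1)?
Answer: 1555477/2 ≈ 7.7774e+5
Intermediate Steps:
W = 3303 (W = 3*1101 = 3303)
N(S, Z) = -3 + S + Z (N(S, Z) = (S + Z) - 3 = -3 + S + Z)
z(q, f) = -1349/2 (z(q, f) = (605 - 1*3303)/4 = (605 - 3303)/4 = (1/4)*(-2698) = -1349/2)
z(N(34, -14), -82 - 1*773) - 1*(-778413) = -1349/2 - 1*(-778413) = -1349/2 + 778413 = 1555477/2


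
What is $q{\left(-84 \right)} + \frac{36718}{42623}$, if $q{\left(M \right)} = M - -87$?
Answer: $\frac{164587}{42623} \approx 3.8615$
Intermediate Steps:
$q{\left(M \right)} = 87 + M$ ($q{\left(M \right)} = M + 87 = 87 + M$)
$q{\left(-84 \right)} + \frac{36718}{42623} = \left(87 - 84\right) + \frac{36718}{42623} = 3 + 36718 \cdot \frac{1}{42623} = 3 + \frac{36718}{42623} = \frac{164587}{42623}$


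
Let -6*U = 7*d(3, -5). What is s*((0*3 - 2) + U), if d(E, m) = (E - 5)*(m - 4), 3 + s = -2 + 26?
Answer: -483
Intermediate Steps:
s = 21 (s = -3 + (-2 + 26) = -3 + 24 = 21)
d(E, m) = (-5 + E)*(-4 + m)
U = -21 (U = -7*(20 - 5*(-5) - 4*3 + 3*(-5))/6 = -7*(20 + 25 - 12 - 15)/6 = -7*18/6 = -⅙*126 = -21)
s*((0*3 - 2) + U) = 21*((0*3 - 2) - 21) = 21*((0 - 2) - 21) = 21*(-2 - 21) = 21*(-23) = -483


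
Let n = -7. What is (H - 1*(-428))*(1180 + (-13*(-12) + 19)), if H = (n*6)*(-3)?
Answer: 750670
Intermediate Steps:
H = 126 (H = -7*6*(-3) = -42*(-3) = 126)
(H - 1*(-428))*(1180 + (-13*(-12) + 19)) = (126 - 1*(-428))*(1180 + (-13*(-12) + 19)) = (126 + 428)*(1180 + (156 + 19)) = 554*(1180 + 175) = 554*1355 = 750670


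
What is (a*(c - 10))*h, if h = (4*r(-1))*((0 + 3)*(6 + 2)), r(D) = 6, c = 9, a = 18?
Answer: -10368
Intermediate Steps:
h = 576 (h = (4*6)*((0 + 3)*(6 + 2)) = 24*(3*8) = 24*24 = 576)
(a*(c - 10))*h = (18*(9 - 10))*576 = (18*(-1))*576 = -18*576 = -10368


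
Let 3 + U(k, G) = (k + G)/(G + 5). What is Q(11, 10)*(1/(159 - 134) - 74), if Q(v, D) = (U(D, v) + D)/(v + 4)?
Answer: -245917/6000 ≈ -40.986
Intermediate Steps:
U(k, G) = -3 + (G + k)/(5 + G) (U(k, G) = -3 + (k + G)/(G + 5) = -3 + (G + k)/(5 + G))
Q(v, D) = (D + (-15 + D - 2*v)/(5 + v))/(4 + v) (Q(v, D) = ((-15 + D - 2*v)/(5 + v) + D)/(v + 4) = (D + (-15 + D - 2*v)/(5 + v))/(4 + v))
Q(11, 10)*(1/(159 - 134) - 74) = ((-15 + 10 - 2*11 + 10*(5 + 11))/((4 + 11)*(5 + 11)))*(1/(159 - 134) - 74) = ((-15 + 10 - 22 + 10*16)/(15*16))*(1/25 - 74) = ((1/15)*(1/16)*(-15 + 10 - 22 + 160))*(1/25 - 74) = ((1/15)*(1/16)*133)*(-1849/25) = (133/240)*(-1849/25) = -245917/6000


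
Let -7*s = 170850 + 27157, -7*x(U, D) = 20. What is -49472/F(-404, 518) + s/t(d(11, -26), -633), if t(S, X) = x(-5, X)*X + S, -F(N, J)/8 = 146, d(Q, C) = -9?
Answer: 24495413/919581 ≈ 26.638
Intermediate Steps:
x(U, D) = -20/7 (x(U, D) = -⅐*20 = -20/7)
F(N, J) = -1168 (F(N, J) = -8*146 = -1168)
s = -198007/7 (s = -(170850 + 27157)/7 = -⅐*198007 = -198007/7 ≈ -28287.)
t(S, X) = S - 20*X/7 (t(S, X) = -20*X/7 + S = S - 20*X/7)
-49472/F(-404, 518) + s/t(d(11, -26), -633) = -49472/(-1168) - 198007/(7*(-9 - 20/7*(-633))) = -49472*(-1/1168) - 198007/(7*(-9 + 12660/7)) = 3092/73 - 198007/(7*12597/7) = 3092/73 - 198007/7*7/12597 = 3092/73 - 198007/12597 = 24495413/919581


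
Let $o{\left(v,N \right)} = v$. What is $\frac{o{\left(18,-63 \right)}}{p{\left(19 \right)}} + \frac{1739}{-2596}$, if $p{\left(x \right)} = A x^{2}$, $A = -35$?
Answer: $- \frac{22018993}{32800460} \approx -0.6713$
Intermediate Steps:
$p{\left(x \right)} = - 35 x^{2}$
$\frac{o{\left(18,-63 \right)}}{p{\left(19 \right)}} + \frac{1739}{-2596} = \frac{18}{\left(-35\right) 19^{2}} + \frac{1739}{-2596} = \frac{18}{\left(-35\right) 361} + 1739 \left(- \frac{1}{2596}\right) = \frac{18}{-12635} - \frac{1739}{2596} = 18 \left(- \frac{1}{12635}\right) - \frac{1739}{2596} = - \frac{18}{12635} - \frac{1739}{2596} = - \frac{22018993}{32800460}$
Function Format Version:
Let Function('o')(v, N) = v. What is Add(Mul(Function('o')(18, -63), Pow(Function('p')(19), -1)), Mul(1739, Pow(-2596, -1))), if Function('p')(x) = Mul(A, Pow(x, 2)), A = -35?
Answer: Rational(-22018993, 32800460) ≈ -0.67130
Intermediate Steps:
Function('p')(x) = Mul(-35, Pow(x, 2))
Add(Mul(Function('o')(18, -63), Pow(Function('p')(19), -1)), Mul(1739, Pow(-2596, -1))) = Add(Mul(18, Pow(Mul(-35, Pow(19, 2)), -1)), Mul(1739, Pow(-2596, -1))) = Add(Mul(18, Pow(Mul(-35, 361), -1)), Mul(1739, Rational(-1, 2596))) = Add(Mul(18, Pow(-12635, -1)), Rational(-1739, 2596)) = Add(Mul(18, Rational(-1, 12635)), Rational(-1739, 2596)) = Add(Rational(-18, 12635), Rational(-1739, 2596)) = Rational(-22018993, 32800460)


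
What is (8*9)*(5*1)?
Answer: 360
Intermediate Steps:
(8*9)*(5*1) = 72*5 = 360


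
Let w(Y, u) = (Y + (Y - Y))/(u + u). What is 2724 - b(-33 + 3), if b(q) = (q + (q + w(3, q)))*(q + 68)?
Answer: 50059/10 ≈ 5005.9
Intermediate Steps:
w(Y, u) = Y/(2*u) (w(Y, u) = (Y + 0)/((2*u)) = Y*(1/(2*u)) = Y/(2*u))
b(q) = (68 + q)*(2*q + 3/(2*q)) (b(q) = (q + (q + (½)*3/q))*(q + 68) = (q + (q + 3/(2*q)))*(68 + q) = (2*q + 3/(2*q))*(68 + q) = (68 + q)*(2*q + 3/(2*q)))
2724 - b(-33 + 3) = 2724 - (3/2 + 2*(-33 + 3)² + 102/(-33 + 3) + 136*(-33 + 3)) = 2724 - (3/2 + 2*(-30)² + 102/(-30) + 136*(-30)) = 2724 - (3/2 + 2*900 + 102*(-1/30) - 4080) = 2724 - (3/2 + 1800 - 17/5 - 4080) = 2724 - 1*(-22819/10) = 2724 + 22819/10 = 50059/10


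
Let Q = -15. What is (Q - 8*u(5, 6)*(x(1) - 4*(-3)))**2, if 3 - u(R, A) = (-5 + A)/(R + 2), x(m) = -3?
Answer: 2387025/49 ≈ 48715.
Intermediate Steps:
u(R, A) = 3 - (-5 + A)/(2 + R) (u(R, A) = 3 - (-5 + A)/(R + 2) = 3 - (-5 + A)/(2 + R))
(Q - 8*u(5, 6)*(x(1) - 4*(-3)))**2 = (-15 - 8*(11 - 1*6 + 3*5)/(2 + 5)*(-3 - 4*(-3)))**2 = (-15 - 8*(11 - 6 + 15)/7*(-3 + 12))**2 = (-15 - 8*(1/7)*20*9)**2 = (-15 - 160*9/7)**2 = (-15 - 8*180/7)**2 = (-15 - 1440/7)**2 = (-1545/7)**2 = 2387025/49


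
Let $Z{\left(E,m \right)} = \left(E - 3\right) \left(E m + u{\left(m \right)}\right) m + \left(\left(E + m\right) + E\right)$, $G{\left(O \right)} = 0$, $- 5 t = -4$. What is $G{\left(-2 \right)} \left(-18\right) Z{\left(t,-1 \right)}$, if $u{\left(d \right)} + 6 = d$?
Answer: $0$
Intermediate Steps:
$u{\left(d \right)} = -6 + d$
$t = \frac{4}{5}$ ($t = \left(- \frac{1}{5}\right) \left(-4\right) = \frac{4}{5} \approx 0.8$)
$Z{\left(E,m \right)} = m + 2 E + m \left(-3 + E\right) \left(-6 + m + E m\right)$ ($Z{\left(E,m \right)} = \left(E - 3\right) \left(E m + \left(-6 + m\right)\right) m + \left(\left(E + m\right) + E\right) = \left(-3 + E\right) \left(-6 + m + E m\right) m + \left(m + 2 E\right) = m \left(-3 + E\right) \left(-6 + m + E m\right) + \left(m + 2 E\right) = m + 2 E + m \left(-3 + E\right) \left(-6 + m + E m\right)$)
$G{\left(-2 \right)} \left(-18\right) Z{\left(t,-1 \right)} = 0 \left(-18\right) \left(- 3 \left(-1\right)^{2} + 2 \cdot \frac{4}{5} + 19 \left(-1\right) + \left(\frac{4}{5}\right)^{2} \left(-1\right)^{2} - \frac{24}{5} \left(-1\right) - \frac{8 \left(-1\right)^{2}}{5}\right) = 0 \left(\left(-3\right) 1 + \frac{8}{5} - 19 + \frac{16}{25} \cdot 1 + \frac{24}{5} - \frac{8}{5} \cdot 1\right) = 0 \left(-3 + \frac{8}{5} - 19 + \frac{16}{25} + \frac{24}{5} - \frac{8}{5}\right) = 0 \left(- \frac{414}{25}\right) = 0$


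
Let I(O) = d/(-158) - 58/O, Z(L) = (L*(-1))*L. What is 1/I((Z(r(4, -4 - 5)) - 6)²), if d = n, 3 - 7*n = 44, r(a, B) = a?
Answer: -66913/5538 ≈ -12.083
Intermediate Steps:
Z(L) = -L² (Z(L) = (-L)*L = -L²)
n = -41/7 (n = 3/7 - ⅐*44 = 3/7 - 44/7 = -41/7 ≈ -5.8571)
d = -41/7 ≈ -5.8571
I(O) = 41/1106 - 58/O (I(O) = -41/7/(-158) - 58/O = -41/7*(-1/158) - 58/O = 41/1106 - 58/O)
1/I((Z(r(4, -4 - 5)) - 6)²) = 1/(41/1106 - 58/(-1*4² - 6)²) = 1/(41/1106 - 58/(-1*16 - 6)²) = 1/(41/1106 - 58/(-16 - 6)²) = 1/(41/1106 - 58/((-22)²)) = 1/(41/1106 - 58/484) = 1/(41/1106 - 58*1/484) = 1/(41/1106 - 29/242) = 1/(-5538/66913) = -66913/5538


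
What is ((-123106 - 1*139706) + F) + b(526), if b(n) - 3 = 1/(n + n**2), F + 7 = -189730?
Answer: -125446656291/277202 ≈ -4.5255e+5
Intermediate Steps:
F = -189737 (F = -7 - 189730 = -189737)
b(n) = 3 + 1/(n + n**2)
((-123106 - 1*139706) + F) + b(526) = ((-123106 - 1*139706) - 189737) + (1 + 3*526 + 3*526**2)/(526*(1 + 526)) = ((-123106 - 139706) - 189737) + (1/526)*(1 + 1578 + 3*276676)/527 = (-262812 - 189737) + (1/526)*(1/527)*(1 + 1578 + 830028) = -452549 + (1/526)*(1/527)*831607 = -452549 + 831607/277202 = -125446656291/277202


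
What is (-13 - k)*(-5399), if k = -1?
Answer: 64788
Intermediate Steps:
(-13 - k)*(-5399) = (-13 - 1*(-1))*(-5399) = (-13 + 1)*(-5399) = -12*(-5399) = 64788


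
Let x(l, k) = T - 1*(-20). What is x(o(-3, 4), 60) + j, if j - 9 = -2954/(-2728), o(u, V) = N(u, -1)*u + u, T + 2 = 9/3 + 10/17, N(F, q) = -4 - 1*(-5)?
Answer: 734389/23188 ≈ 31.671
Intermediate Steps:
N(F, q) = 1 (N(F, q) = -4 + 5 = 1)
T = 27/17 (T = -2 + (9/3 + 10/17) = -2 + (9*(⅓) + 10*(1/17)) = -2 + (3 + 10/17) = -2 + 61/17 = 27/17 ≈ 1.5882)
o(u, V) = 2*u (o(u, V) = 1*u + u = u + u = 2*u)
j = 13753/1364 (j = 9 - 2954/(-2728) = 9 - 2954*(-1/2728) = 9 + 1477/1364 = 13753/1364 ≈ 10.083)
x(l, k) = 367/17 (x(l, k) = 27/17 - 1*(-20) = 27/17 + 20 = 367/17)
x(o(-3, 4), 60) + j = 367/17 + 13753/1364 = 734389/23188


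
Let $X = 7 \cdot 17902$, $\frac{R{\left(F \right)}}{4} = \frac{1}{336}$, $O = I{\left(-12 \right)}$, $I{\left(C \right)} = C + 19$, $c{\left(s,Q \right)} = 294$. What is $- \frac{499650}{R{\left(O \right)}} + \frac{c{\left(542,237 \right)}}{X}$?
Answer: $- \frac{375678840579}{8951} \approx -4.1971 \cdot 10^{7}$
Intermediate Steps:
$I{\left(C \right)} = 19 + C$
$O = 7$ ($O = 19 - 12 = 7$)
$R{\left(F \right)} = \frac{1}{84}$ ($R{\left(F \right)} = \frac{4}{336} = 4 \cdot \frac{1}{336} = \frac{1}{84}$)
$X = 125314$
$- \frac{499650}{R{\left(O \right)}} + \frac{c{\left(542,237 \right)}}{X} = - 499650 \frac{1}{\frac{1}{84}} + \frac{294}{125314} = \left(-499650\right) 84 + 294 \cdot \frac{1}{125314} = -41970600 + \frac{21}{8951} = - \frac{375678840579}{8951}$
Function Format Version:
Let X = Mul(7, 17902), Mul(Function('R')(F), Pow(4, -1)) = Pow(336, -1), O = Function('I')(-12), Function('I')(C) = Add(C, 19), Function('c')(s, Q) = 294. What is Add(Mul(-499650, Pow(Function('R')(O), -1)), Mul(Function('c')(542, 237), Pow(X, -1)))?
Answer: Rational(-375678840579, 8951) ≈ -4.1971e+7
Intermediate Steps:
Function('I')(C) = Add(19, C)
O = 7 (O = Add(19, -12) = 7)
Function('R')(F) = Rational(1, 84) (Function('R')(F) = Mul(4, Pow(336, -1)) = Mul(4, Rational(1, 336)) = Rational(1, 84))
X = 125314
Add(Mul(-499650, Pow(Function('R')(O), -1)), Mul(Function('c')(542, 237), Pow(X, -1))) = Add(Mul(-499650, Pow(Rational(1, 84), -1)), Mul(294, Pow(125314, -1))) = Add(Mul(-499650, 84), Mul(294, Rational(1, 125314))) = Add(-41970600, Rational(21, 8951)) = Rational(-375678840579, 8951)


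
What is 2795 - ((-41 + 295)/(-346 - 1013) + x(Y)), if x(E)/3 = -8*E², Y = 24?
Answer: 22585475/1359 ≈ 16619.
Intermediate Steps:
x(E) = -24*E² (x(E) = 3*(-8*E²) = -24*E²)
2795 - ((-41 + 295)/(-346 - 1013) + x(Y)) = 2795 - ((-41 + 295)/(-346 - 1013) - 24*24²) = 2795 - (254/(-1359) - 24*576) = 2795 - (254*(-1/1359) - 13824) = 2795 - (-254/1359 - 13824) = 2795 - 1*(-18787070/1359) = 2795 + 18787070/1359 = 22585475/1359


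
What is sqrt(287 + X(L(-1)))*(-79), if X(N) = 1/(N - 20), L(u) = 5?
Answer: -316*sqrt(4035)/15 ≈ -1338.2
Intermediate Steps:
X(N) = 1/(-20 + N)
sqrt(287 + X(L(-1)))*(-79) = sqrt(287 + 1/(-20 + 5))*(-79) = sqrt(287 + 1/(-15))*(-79) = sqrt(287 - 1/15)*(-79) = sqrt(4304/15)*(-79) = (4*sqrt(4035)/15)*(-79) = -316*sqrt(4035)/15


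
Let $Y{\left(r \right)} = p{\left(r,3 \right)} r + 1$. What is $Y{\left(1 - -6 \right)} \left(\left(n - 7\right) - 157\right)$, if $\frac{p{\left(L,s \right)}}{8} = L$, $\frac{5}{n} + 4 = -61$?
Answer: $- \frac{838269}{13} \approx -64482.0$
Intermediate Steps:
$n = - \frac{1}{13}$ ($n = \frac{5}{-4 - 61} = \frac{5}{-65} = 5 \left(- \frac{1}{65}\right) = - \frac{1}{13} \approx -0.076923$)
$p{\left(L,s \right)} = 8 L$
$Y{\left(r \right)} = 1 + 8 r^{2}$ ($Y{\left(r \right)} = 8 r r + 1 = 8 r^{2} + 1 = 1 + 8 r^{2}$)
$Y{\left(1 - -6 \right)} \left(\left(n - 7\right) - 157\right) = \left(1 + 8 \left(1 - -6\right)^{2}\right) \left(\left(- \frac{1}{13} - 7\right) - 157\right) = \left(1 + 8 \left(1 + 6\right)^{2}\right) \left(\left(- \frac{1}{13} - 7\right) - 157\right) = \left(1 + 8 \cdot 7^{2}\right) \left(- \frac{92}{13} - 157\right) = \left(1 + 8 \cdot 49\right) \left(- \frac{2133}{13}\right) = \left(1 + 392\right) \left(- \frac{2133}{13}\right) = 393 \left(- \frac{2133}{13}\right) = - \frac{838269}{13}$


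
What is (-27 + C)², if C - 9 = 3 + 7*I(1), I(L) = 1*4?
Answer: 169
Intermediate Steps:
I(L) = 4
C = 40 (C = 9 + (3 + 7*4) = 9 + (3 + 28) = 9 + 31 = 40)
(-27 + C)² = (-27 + 40)² = 13² = 169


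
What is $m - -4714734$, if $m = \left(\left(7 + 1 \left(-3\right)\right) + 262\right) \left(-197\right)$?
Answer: $4662332$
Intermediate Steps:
$m = -52402$ ($m = \left(\left(7 - 3\right) + 262\right) \left(-197\right) = \left(4 + 262\right) \left(-197\right) = 266 \left(-197\right) = -52402$)
$m - -4714734 = -52402 - -4714734 = -52402 + 4714734 = 4662332$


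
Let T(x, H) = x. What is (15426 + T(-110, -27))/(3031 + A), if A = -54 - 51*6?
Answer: 15316/2671 ≈ 5.7342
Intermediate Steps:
A = -360 (A = -54 - 306 = -360)
(15426 + T(-110, -27))/(3031 + A) = (15426 - 110)/(3031 - 360) = 15316/2671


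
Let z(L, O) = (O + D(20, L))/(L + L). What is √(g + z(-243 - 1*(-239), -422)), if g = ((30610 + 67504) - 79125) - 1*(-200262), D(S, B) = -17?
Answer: √3508894/4 ≈ 468.30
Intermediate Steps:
z(L, O) = (-17 + O)/(2*L) (z(L, O) = (O - 17)/(L + L) = (-17 + O)/((2*L)) = (-17 + O)*(1/(2*L)) = (-17 + O)/(2*L))
g = 219251 (g = (98114 - 79125) + 200262 = 18989 + 200262 = 219251)
√(g + z(-243 - 1*(-239), -422)) = √(219251 + (-17 - 422)/(2*(-243 - 1*(-239)))) = √(219251 + (½)*(-439)/(-243 + 239)) = √(219251 + (½)*(-439)/(-4)) = √(219251 + (½)*(-¼)*(-439)) = √(219251 + 439/8) = √(1754447/8) = √3508894/4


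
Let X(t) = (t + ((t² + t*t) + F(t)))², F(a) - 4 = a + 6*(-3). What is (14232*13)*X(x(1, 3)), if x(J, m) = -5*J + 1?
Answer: 18501600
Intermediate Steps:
F(a) = -14 + a (F(a) = 4 + (a + 6*(-3)) = 4 + (a - 18) = 4 + (-18 + a) = -14 + a)
x(J, m) = 1 - 5*J
X(t) = (-14 + 2*t + 2*t²)² (X(t) = (t + ((t² + t*t) + (-14 + t)))² = (t + ((t² + t²) + (-14 + t)))² = (t + (2*t² + (-14 + t)))² = (t + (-14 + t + 2*t²))² = (-14 + 2*t + 2*t²)²)
(14232*13)*X(x(1, 3)) = (14232*13)*(4*(-7 + (1 - 5*1) + (1 - 5*1)²)²) = 185016*(4*(-7 + (1 - 5) + (1 - 5)²)²) = 185016*(4*(-7 - 4 + (-4)²)²) = 185016*(4*(-7 - 4 + 16)²) = 185016*(4*5²) = 185016*(4*25) = 185016*100 = 18501600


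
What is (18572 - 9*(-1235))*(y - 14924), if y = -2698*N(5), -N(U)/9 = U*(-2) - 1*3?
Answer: -9814225330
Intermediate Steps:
N(U) = 27 + 18*U (N(U) = -9*(U*(-2) - 1*3) = -9*(-2*U - 3) = -9*(-3 - 2*U) = 27 + 18*U)
y = -315666 (y = -2698*(27 + 18*5) = -2698*(27 + 90) = -2698*117 = -315666)
(18572 - 9*(-1235))*(y - 14924) = (18572 - 9*(-1235))*(-315666 - 14924) = (18572 + 11115)*(-330590) = 29687*(-330590) = -9814225330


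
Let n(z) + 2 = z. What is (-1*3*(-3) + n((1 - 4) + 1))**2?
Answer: 25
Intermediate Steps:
n(z) = -2 + z
(-1*3*(-3) + n((1 - 4) + 1))**2 = (-1*3*(-3) + (-2 + ((1 - 4) + 1)))**2 = (-3*(-3) + (-2 + (-3 + 1)))**2 = (9 + (-2 - 2))**2 = (9 - 4)**2 = 5**2 = 25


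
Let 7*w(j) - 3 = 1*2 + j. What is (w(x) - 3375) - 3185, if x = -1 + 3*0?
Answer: -45916/7 ≈ -6559.4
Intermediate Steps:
x = -1 (x = -1 + 0 = -1)
w(j) = 5/7 + j/7 (w(j) = 3/7 + (1*2 + j)/7 = 3/7 + (2 + j)/7 = 3/7 + (2/7 + j/7) = 5/7 + j/7)
(w(x) - 3375) - 3185 = ((5/7 + (⅐)*(-1)) - 3375) - 3185 = ((5/7 - ⅐) - 3375) - 3185 = (4/7 - 3375) - 3185 = -23621/7 - 3185 = -45916/7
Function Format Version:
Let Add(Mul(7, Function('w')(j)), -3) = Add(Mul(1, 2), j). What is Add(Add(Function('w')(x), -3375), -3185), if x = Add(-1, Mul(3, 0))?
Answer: Rational(-45916, 7) ≈ -6559.4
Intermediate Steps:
x = -1 (x = Add(-1, 0) = -1)
Function('w')(j) = Add(Rational(5, 7), Mul(Rational(1, 7), j)) (Function('w')(j) = Add(Rational(3, 7), Mul(Rational(1, 7), Add(Mul(1, 2), j))) = Add(Rational(3, 7), Mul(Rational(1, 7), Add(2, j))) = Add(Rational(3, 7), Add(Rational(2, 7), Mul(Rational(1, 7), j))) = Add(Rational(5, 7), Mul(Rational(1, 7), j)))
Add(Add(Function('w')(x), -3375), -3185) = Add(Add(Add(Rational(5, 7), Mul(Rational(1, 7), -1)), -3375), -3185) = Add(Add(Add(Rational(5, 7), Rational(-1, 7)), -3375), -3185) = Add(Add(Rational(4, 7), -3375), -3185) = Add(Rational(-23621, 7), -3185) = Rational(-45916, 7)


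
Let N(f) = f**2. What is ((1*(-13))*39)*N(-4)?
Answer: -8112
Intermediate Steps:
((1*(-13))*39)*N(-4) = ((1*(-13))*39)*(-4)**2 = -13*39*16 = -507*16 = -8112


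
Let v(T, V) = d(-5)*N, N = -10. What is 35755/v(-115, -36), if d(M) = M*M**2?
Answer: 7151/250 ≈ 28.604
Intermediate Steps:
d(M) = M**3
v(T, V) = 1250 (v(T, V) = (-5)**3*(-10) = -125*(-10) = 1250)
35755/v(-115, -36) = 35755/1250 = 35755*(1/1250) = 7151/250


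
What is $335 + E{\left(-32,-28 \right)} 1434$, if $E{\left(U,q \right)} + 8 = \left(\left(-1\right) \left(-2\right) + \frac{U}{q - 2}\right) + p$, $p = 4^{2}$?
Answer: $\frac{81023}{5} \approx 16205.0$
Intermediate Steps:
$p = 16$
$E{\left(U,q \right)} = 10 + \frac{U}{-2 + q}$ ($E{\left(U,q \right)} = -8 + \left(\left(\left(-1\right) \left(-2\right) + \frac{U}{q - 2}\right) + 16\right) = -8 + \left(\left(2 + \frac{U}{-2 + q}\right) + 16\right) = -8 + \left(18 + \frac{U}{-2 + q}\right) = 10 + \frac{U}{-2 + q}$)
$335 + E{\left(-32,-28 \right)} 1434 = 335 + \frac{-20 - 32 + 10 \left(-28\right)}{-2 - 28} \cdot 1434 = 335 + \frac{-20 - 32 - 280}{-30} \cdot 1434 = 335 + \left(- \frac{1}{30}\right) \left(-332\right) 1434 = 335 + \frac{166}{15} \cdot 1434 = 335 + \frac{79348}{5} = \frac{81023}{5}$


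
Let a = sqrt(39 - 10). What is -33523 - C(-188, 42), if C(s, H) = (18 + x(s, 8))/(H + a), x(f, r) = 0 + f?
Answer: -11631053/347 - 34*sqrt(29)/347 ≈ -33519.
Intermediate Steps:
x(f, r) = f
a = sqrt(29) ≈ 5.3852
C(s, H) = (18 + s)/(H + sqrt(29))
-33523 - C(-188, 42) = -33523 - (18 - 188)/(42 + sqrt(29)) = -33523 - (-170)/(42 + sqrt(29)) = -33523 + 170/(42 + sqrt(29))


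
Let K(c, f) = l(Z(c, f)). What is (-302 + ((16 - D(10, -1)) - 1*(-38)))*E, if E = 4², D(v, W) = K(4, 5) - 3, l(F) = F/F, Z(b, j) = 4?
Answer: -3936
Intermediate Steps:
l(F) = 1
K(c, f) = 1
D(v, W) = -2 (D(v, W) = 1 - 3 = -2)
E = 16
(-302 + ((16 - D(10, -1)) - 1*(-38)))*E = (-302 + ((16 - 1*(-2)) - 1*(-38)))*16 = (-302 + ((16 + 2) + 38))*16 = (-302 + (18 + 38))*16 = (-302 + 56)*16 = -246*16 = -3936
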